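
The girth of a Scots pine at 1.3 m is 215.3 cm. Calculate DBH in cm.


Formula: DBH = C / pi
DBH = 215.3 / pi
pi = 3.14159...
DBH = 68.5 cm

68.5


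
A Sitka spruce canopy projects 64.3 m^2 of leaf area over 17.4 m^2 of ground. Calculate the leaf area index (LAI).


Formula: LAI = total leaf area / ground area  (dimensionless)
LAI = 64.3 m^2 / 17.4 m^2
LAI = 3.7

3.7


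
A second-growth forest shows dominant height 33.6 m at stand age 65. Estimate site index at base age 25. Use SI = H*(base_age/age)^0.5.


Formula: SI = H_dom * (base_age / age)^0.5
Age ratio = 25 / 65 = 0.38462
sqrt(age_ratio) = 0.62017
SI = 33.6 * 0.62017 = 20.8 m

20.8


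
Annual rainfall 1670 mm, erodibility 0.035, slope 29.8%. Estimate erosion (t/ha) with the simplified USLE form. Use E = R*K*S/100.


Formula: E = R * K * S / 100  (simplified USLE)
R * K = 1670 * 0.035 = 58.45
E = 58.45 * 29.8 / 100 = 17.42 t/ha

17.42


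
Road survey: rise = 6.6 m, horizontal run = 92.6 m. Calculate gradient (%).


Formula: Gradient = rise / run * 100
Gradient = 6.6 / 92.6 * 100 = 7.1%

7.1


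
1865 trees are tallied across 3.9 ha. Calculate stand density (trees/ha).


Formula: Stand Density = N_trees / Area_ha
Density = 1865 trees / 3.9 ha
Density = 478 trees/ha

478


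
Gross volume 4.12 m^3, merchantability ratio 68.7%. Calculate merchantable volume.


Formula: MV = V_total * (merchantable_pct / 100)
Merchantable fraction = 68.7% / 100 = 0.687
MV = 4.12 m^3 * 0.687 = 2.83 m^3

2.83


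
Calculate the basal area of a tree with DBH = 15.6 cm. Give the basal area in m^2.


Formula: BA = pi * (DBH/2)^2 / 10000  (cm^2 to m^2)
Radius = DBH/2 = 15.6/2 = 7.8 cm
BA = pi * 7.8^2 / 10000
   = 191.1345 cm^2 / 10000
   = 0.0191 m^2

0.0191


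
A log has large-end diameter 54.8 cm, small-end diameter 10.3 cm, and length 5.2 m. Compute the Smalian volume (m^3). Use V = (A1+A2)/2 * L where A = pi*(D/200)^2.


Smalian: V = (A1 + A2)/2 * L,  A = pi*(D/200)^2
A1 = pi*(54.8/200)^2 = 0.235858 m^2
A2 = pi*(10.3/200)^2 = 0.008332 m^2
V = (0.235858+0.008332)/2*5.2 = 0.6349 m^3

0.6349


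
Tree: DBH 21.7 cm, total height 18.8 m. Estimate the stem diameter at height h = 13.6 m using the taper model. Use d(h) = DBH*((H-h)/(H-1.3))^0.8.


Taper: d(h) = DBH * ((H - h) / (H - 1.3))^0.8
Numerator = H - h = 18.8 - 13.6 = 5.2 m
Denominator = H - 1.3 = 18.8 - 1.3 = 17.5 m
Ratio = 5.2 / 17.5 = 0.29714
d = 21.7 * 0.29714^0.8 = 8.2 cm

8.2


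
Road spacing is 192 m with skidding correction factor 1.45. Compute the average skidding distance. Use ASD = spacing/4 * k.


Formula: ASD = (spacing / 4) * correction
Uncorrected distance = spacing / 4 = 192 / 4 = 48 m
ASD = 48 * 1.45 = 70 m

70


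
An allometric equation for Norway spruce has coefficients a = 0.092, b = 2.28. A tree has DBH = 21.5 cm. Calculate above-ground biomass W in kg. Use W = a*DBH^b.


Formula: W = a * DBH^b  (allometric power law)
DBH^b = 21.5^2.28 = 1091.339
W = 0.092 * 1091.339 = 100.4 kg

100.4


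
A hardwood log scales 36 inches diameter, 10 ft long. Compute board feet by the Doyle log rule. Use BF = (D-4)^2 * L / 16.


Doyle: BF = (D - 4)^2 * L / 16
Adjusted diameter = 36 - 4 = 32 in
(D-4)^2 = 32^2 = 1024
BF = 1024 * 10 / 16 = 640 BF

640


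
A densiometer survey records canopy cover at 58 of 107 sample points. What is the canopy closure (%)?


Formula: Canopy closure = covered points / total points * 100
Closure = 58 / 107 * 100
Closure = 0.5421 * 100 = 54.2%

54.2


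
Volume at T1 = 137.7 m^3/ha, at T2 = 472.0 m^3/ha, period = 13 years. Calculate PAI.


Formula: PAI = (V_T2 - V_T1) / (T2 - T1)
Volume increment = 472.0 - 137.7 = 334.3 m^3/ha
PAI = 334.3 / 13 = 25.72 m^3/ha/year

25.72


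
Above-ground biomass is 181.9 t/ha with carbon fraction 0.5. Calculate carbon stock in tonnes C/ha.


Formula: Carbon Stock = Biomass * Carbon Fraction
C = 181.9 t/ha * 0.5
C = 91.0 t C/ha

91.0


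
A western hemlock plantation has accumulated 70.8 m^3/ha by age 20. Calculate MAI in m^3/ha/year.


Formula: MAI = Total Volume / Stand Age
MAI = 70.8 m^3/ha / 20 years
MAI = 3.54 m^3/ha/year

3.54


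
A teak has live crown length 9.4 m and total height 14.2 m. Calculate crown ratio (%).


Formula: Crown Ratio = (Crown Length / Total Height) * 100
CR = (9.4 m / 14.2 m) * 100
CR = 0.662 * 100 = 66.2%

66.2


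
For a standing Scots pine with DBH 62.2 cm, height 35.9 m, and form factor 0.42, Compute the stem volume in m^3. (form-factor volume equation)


Formula: V = pi * (DBH/200)^2 * H * ff
Radius = DBH/200 = 62.2/200 = 0.311 m
Radius^2 = 0.311^2 = 0.096721 m^2
V = pi * 0.096721 * 35.9 * 0.42
V = 4.582 m^3

4.582


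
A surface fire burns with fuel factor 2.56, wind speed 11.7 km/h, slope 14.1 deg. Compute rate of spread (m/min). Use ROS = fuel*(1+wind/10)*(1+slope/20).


Formula: ROS = fuel * (1 + wind/10) * (1 + slope/20)
Wind factor = 1 + 11.7/10 = 2.17
Slope factor = 1 + 14.1/20 = 1.705
ROS = 2.56 * 2.17 * 1.705 = 9.47 m/min

9.47


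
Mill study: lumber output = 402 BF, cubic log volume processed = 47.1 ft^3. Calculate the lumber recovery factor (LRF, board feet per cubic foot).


Formula: LRF = Lumber Output (BF) / Log Input (ft^3)
LRF = 402 BF / 47.1 ft^3
LRF = 8.54 BF/ft^3

8.54


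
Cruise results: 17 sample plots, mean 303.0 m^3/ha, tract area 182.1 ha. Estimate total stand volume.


Formula: Total Volume = Mean Volume per ha * Total Area
Total Volume = 303.0 m^3/ha * 182.1 ha
Total Volume = 55176 m^3

55176


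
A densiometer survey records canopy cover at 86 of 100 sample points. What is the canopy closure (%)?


Formula: Canopy closure = covered points / total points * 100
Closure = 86 / 100 * 100
Closure = 0.86 * 100 = 86.0%

86.0


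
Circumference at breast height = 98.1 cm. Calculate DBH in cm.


Formula: DBH = C / pi
DBH = 98.1 / pi
pi = 3.14159...
DBH = 31.2 cm

31.2


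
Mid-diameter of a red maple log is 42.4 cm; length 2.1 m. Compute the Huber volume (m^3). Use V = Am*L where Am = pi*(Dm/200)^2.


Huber: V = Am * L,  Am = pi*(Dm/200)^2
Am = pi*(42.4/200)^2 = 0.141196 m^2
V = 0.141196*2.1 = 0.2965 m^3

0.2965


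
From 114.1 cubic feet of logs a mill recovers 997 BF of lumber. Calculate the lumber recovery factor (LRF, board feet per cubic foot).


Formula: LRF = Lumber Output (BF) / Log Input (ft^3)
LRF = 997 BF / 114.1 ft^3
LRF = 8.74 BF/ft^3

8.74


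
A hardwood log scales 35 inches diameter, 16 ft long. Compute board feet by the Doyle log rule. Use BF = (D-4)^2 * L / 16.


Doyle: BF = (D - 4)^2 * L / 16
Adjusted diameter = 35 - 4 = 31 in
(D-4)^2 = 31^2 = 961
BF = 961 * 16 / 16 = 961 BF

961


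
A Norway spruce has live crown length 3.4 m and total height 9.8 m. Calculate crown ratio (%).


Formula: Crown Ratio = (Crown Length / Total Height) * 100
CR = (3.4 m / 9.8 m) * 100
CR = 0.3469 * 100 = 34.7%

34.7


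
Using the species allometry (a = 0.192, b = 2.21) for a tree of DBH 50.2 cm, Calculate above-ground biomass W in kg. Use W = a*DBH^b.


Formula: W = a * DBH^b  (allometric power law)
DBH^b = 50.2^2.21 = 5735.2878
W = 0.192 * 5735.2878 = 1101.2 kg

1101.2


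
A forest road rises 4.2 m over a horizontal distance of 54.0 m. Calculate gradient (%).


Formula: Gradient = rise / run * 100
Gradient = 4.2 / 54.0 * 100 = 7.8%

7.8


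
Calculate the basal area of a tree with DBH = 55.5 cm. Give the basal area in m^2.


Formula: BA = pi * (DBH/2)^2 / 10000  (cm^2 to m^2)
Radius = DBH/2 = 55.5/2 = 27.75 cm
BA = pi * 27.75^2 / 10000
   = 2419.2227 cm^2 / 10000
   = 0.2419 m^2

0.2419


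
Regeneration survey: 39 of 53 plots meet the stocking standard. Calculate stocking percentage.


Formula: Stocking % = stocked plots / total plots * 100
Stocking = 39 / 53 * 100
Stocking = 0.7358 * 100 = 73.6%

73.6


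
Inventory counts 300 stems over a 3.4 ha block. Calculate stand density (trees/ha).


Formula: Stand Density = N_trees / Area_ha
Density = 300 trees / 3.4 ha
Density = 88 trees/ha

88


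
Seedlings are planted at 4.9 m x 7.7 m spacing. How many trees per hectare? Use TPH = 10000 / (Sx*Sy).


Formula: TPH = 10000 m^2/ha / (spacing_x * spacing_y)
Area per tree = 4.9 m * 7.7 m = 37.73 m^2
TPH = 10000 / 37.73 = 265 trees/ha

265


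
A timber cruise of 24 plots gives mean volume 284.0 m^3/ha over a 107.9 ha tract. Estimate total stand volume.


Formula: Total Volume = Mean Volume per ha * Total Area
Total Volume = 284.0 m^3/ha * 107.9 ha
Total Volume = 30644 m^3

30644


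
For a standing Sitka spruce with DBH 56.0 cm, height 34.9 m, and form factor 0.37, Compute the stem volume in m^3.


Formula: V = pi * (DBH/200)^2 * H * ff
Radius = DBH/200 = 56.0/200 = 0.28 m
Radius^2 = 0.28^2 = 0.0784 m^2
V = pi * 0.0784 * 34.9 * 0.37
V = 3.18 m^3

3.18


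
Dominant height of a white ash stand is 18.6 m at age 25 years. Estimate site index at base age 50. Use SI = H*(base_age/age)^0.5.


Formula: SI = H_dom * (base_age / age)^0.5
Age ratio = 50 / 25 = 2.0
sqrt(age_ratio) = 1.41421
SI = 18.6 * 1.41421 = 26.3 m

26.3


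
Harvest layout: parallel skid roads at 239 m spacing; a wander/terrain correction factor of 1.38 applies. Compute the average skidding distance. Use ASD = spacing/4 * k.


Formula: ASD = (spacing / 4) * correction
Uncorrected distance = spacing / 4 = 239 / 4 = 59.75 m
ASD = 59.75 * 1.38 = 82 m

82


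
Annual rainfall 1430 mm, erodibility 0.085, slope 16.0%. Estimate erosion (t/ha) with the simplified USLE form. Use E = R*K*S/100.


Formula: E = R * K * S / 100  (simplified USLE)
R * K = 1430 * 0.085 = 121.55
E = 121.55 * 16.0 / 100 = 19.45 t/ha

19.45


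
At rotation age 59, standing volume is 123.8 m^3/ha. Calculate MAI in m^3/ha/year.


Formula: MAI = Total Volume / Stand Age
MAI = 123.8 m^3/ha / 59 years
MAI = 2.1 m^3/ha/year

2.1


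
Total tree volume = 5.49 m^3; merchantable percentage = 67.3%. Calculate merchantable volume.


Formula: MV = V_total * (merchantable_pct / 100)
Merchantable fraction = 67.3% / 100 = 0.673
MV = 5.49 m^3 * 0.673 = 3.695 m^3

3.695


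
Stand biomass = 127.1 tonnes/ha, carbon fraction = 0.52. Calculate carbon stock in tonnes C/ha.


Formula: Carbon Stock = Biomass * Carbon Fraction
C = 127.1 t/ha * 0.52
C = 66.1 t C/ha

66.1


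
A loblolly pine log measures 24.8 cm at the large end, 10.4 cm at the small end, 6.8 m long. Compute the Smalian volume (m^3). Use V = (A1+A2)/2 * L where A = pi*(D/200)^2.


Smalian: V = (A1 + A2)/2 * L,  A = pi*(D/200)^2
A1 = pi*(24.8/200)^2 = 0.048305 m^2
A2 = pi*(10.4/200)^2 = 0.008495 m^2
V = (0.048305+0.008495)/2*6.8 = 0.1931 m^3

0.1931


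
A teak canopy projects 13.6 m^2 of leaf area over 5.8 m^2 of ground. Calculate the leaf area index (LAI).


Formula: LAI = total leaf area / ground area  (dimensionless)
LAI = 13.6 m^2 / 5.8 m^2
LAI = 2.34

2.34


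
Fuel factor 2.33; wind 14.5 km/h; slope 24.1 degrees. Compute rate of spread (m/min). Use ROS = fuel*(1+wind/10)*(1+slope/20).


Formula: ROS = fuel * (1 + wind/10) * (1 + slope/20)
Wind factor = 1 + 14.5/10 = 2.45
Slope factor = 1 + 24.1/20 = 2.205
ROS = 2.33 * 2.45 * 2.205 = 12.59 m/min

12.59


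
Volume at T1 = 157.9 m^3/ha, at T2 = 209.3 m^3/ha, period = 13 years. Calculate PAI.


Formula: PAI = (V_T2 - V_T1) / (T2 - T1)
Volume increment = 209.3 - 157.9 = 51.4 m^3/ha
PAI = 51.4 / 13 = 3.95 m^3/ha/year

3.95


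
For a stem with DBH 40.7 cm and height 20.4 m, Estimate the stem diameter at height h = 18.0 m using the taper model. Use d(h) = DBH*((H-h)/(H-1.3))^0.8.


Taper: d(h) = DBH * ((H - h) / (H - 1.3))^0.8
Numerator = H - h = 20.4 - 18.0 = 2.4 m
Denominator = H - 1.3 = 20.4 - 1.3 = 19.1 m
Ratio = 2.4 / 19.1 = 0.12565
d = 40.7 * 0.12565^0.8 = 7.7 cm

7.7


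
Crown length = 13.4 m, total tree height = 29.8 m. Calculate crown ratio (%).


Formula: Crown Ratio = (Crown Length / Total Height) * 100
CR = (13.4 m / 29.8 m) * 100
CR = 0.4497 * 100 = 45.0%

45.0


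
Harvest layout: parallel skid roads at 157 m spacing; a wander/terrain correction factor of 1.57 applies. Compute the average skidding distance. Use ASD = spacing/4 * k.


Formula: ASD = (spacing / 4) * correction
Uncorrected distance = spacing / 4 = 157 / 4 = 39.25 m
ASD = 39.25 * 1.57 = 62 m

62


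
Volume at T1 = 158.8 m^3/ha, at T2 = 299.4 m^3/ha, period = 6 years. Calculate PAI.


Formula: PAI = (V_T2 - V_T1) / (T2 - T1)
Volume increment = 299.4 - 158.8 = 140.6 m^3/ha
PAI = 140.6 / 6 = 23.43 m^3/ha/year

23.43


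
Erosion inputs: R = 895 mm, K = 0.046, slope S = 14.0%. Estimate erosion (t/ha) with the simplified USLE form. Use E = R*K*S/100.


Formula: E = R * K * S / 100  (simplified USLE)
R * K = 895 * 0.046 = 41.17
E = 41.17 * 14.0 / 100 = 5.76 t/ha

5.76


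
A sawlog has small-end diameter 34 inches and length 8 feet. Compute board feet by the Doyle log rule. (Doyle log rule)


Doyle: BF = (D - 4)^2 * L / 16
Adjusted diameter = 34 - 4 = 30 in
(D-4)^2 = 30^2 = 900
BF = 900 * 8 / 16 = 450 BF

450


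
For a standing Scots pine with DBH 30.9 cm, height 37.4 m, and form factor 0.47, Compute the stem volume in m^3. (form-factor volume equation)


Formula: V = pi * (DBH/200)^2 * H * ff
Radius = DBH/200 = 30.9/200 = 0.1545 m
Radius^2 = 0.1545^2 = 0.02387025 m^2
V = pi * 0.02387025 * 37.4 * 0.47
V = 1.318 m^3

1.318


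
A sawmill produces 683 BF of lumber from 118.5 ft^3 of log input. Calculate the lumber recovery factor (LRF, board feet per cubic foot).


Formula: LRF = Lumber Output (BF) / Log Input (ft^3)
LRF = 683 BF / 118.5 ft^3
LRF = 5.76 BF/ft^3

5.76


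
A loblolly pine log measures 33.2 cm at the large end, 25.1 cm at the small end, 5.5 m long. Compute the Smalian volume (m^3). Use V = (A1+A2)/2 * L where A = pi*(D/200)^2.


Smalian: V = (A1 + A2)/2 * L,  A = pi*(D/200)^2
A1 = pi*(33.2/200)^2 = 0.08657 m^2
A2 = pi*(25.1/200)^2 = 0.049481 m^2
V = (0.08657+0.049481)/2*5.5 = 0.3741 m^3

0.3741


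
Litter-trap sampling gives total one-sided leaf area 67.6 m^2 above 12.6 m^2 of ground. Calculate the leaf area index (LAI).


Formula: LAI = total leaf area / ground area  (dimensionless)
LAI = 67.6 m^2 / 12.6 m^2
LAI = 5.37

5.37


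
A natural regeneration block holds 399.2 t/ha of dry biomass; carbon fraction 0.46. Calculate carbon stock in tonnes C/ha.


Formula: Carbon Stock = Biomass * Carbon Fraction
C = 399.2 t/ha * 0.46
C = 183.6 t C/ha

183.6


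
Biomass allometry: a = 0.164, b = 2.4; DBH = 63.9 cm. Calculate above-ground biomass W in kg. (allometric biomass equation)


Formula: W = a * DBH^b  (allometric power law)
DBH^b = 63.9^2.4 = 21537.8357
W = 0.164 * 21537.8357 = 3532.2 kg

3532.2


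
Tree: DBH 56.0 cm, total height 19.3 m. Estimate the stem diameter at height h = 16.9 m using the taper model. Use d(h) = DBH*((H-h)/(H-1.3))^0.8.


Taper: d(h) = DBH * ((H - h) / (H - 1.3))^0.8
Numerator = H - h = 19.3 - 16.9 = 2.4 m
Denominator = H - 1.3 = 19.3 - 1.3 = 18.0 m
Ratio = 2.4 / 18.0 = 0.13333
d = 56.0 * 0.13333^0.8 = 11.2 cm

11.2


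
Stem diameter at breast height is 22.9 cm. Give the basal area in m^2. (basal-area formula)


Formula: BA = pi * (DBH/2)^2 / 10000  (cm^2 to m^2)
Radius = DBH/2 = 22.9/2 = 11.45 cm
BA = pi * 11.45^2 / 10000
   = 411.8707 cm^2 / 10000
   = 0.0412 m^2

0.0412


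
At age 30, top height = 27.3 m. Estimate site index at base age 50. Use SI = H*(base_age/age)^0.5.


Formula: SI = H_dom * (base_age / age)^0.5
Age ratio = 50 / 30 = 1.66667
sqrt(age_ratio) = 1.29099
SI = 27.3 * 1.29099 = 35.2 m

35.2


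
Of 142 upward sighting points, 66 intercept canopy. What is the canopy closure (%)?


Formula: Canopy closure = covered points / total points * 100
Closure = 66 / 142 * 100
Closure = 0.4648 * 100 = 46.5%

46.5


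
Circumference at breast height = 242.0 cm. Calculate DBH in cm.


Formula: DBH = C / pi
DBH = 242.0 / pi
pi = 3.14159...
DBH = 77.0 cm

77.0


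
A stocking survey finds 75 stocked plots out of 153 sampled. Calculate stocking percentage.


Formula: Stocking % = stocked plots / total plots * 100
Stocking = 75 / 153 * 100
Stocking = 0.4902 * 100 = 49.0%

49.0


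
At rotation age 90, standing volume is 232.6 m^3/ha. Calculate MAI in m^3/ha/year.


Formula: MAI = Total Volume / Stand Age
MAI = 232.6 m^3/ha / 90 years
MAI = 2.58 m^3/ha/year

2.58


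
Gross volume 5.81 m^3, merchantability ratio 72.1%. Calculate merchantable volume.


Formula: MV = V_total * (merchantable_pct / 100)
Merchantable fraction = 72.1% / 100 = 0.721
MV = 5.81 m^3 * 0.721 = 4.189 m^3

4.189


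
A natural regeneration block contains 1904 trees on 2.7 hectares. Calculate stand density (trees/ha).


Formula: Stand Density = N_trees / Area_ha
Density = 1904 trees / 2.7 ha
Density = 705 trees/ha

705


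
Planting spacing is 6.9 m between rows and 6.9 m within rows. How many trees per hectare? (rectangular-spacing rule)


Formula: TPH = 10000 m^2/ha / (spacing_x * spacing_y)
Area per tree = 6.9 m * 6.9 m = 47.61 m^2
TPH = 10000 / 47.61 = 210 trees/ha

210


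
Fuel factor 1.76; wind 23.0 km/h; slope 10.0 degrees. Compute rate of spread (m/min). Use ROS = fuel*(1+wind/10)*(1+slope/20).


Formula: ROS = fuel * (1 + wind/10) * (1 + slope/20)
Wind factor = 1 + 23.0/10 = 3.3
Slope factor = 1 + 10.0/20 = 1.5
ROS = 1.76 * 3.3 * 1.5 = 8.71 m/min

8.71


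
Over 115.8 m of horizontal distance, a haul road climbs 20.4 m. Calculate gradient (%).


Formula: Gradient = rise / run * 100
Gradient = 20.4 / 115.8 * 100 = 17.6%

17.6


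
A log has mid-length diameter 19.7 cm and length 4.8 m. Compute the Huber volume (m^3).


Huber: V = Am * L,  Am = pi*(Dm/200)^2
Am = pi*(19.7/200)^2 = 0.030481 m^2
V = 0.030481*4.8 = 0.1463 m^3

0.1463


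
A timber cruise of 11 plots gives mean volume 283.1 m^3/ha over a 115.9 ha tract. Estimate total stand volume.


Formula: Total Volume = Mean Volume per ha * Total Area
Total Volume = 283.1 m^3/ha * 115.9 ha
Total Volume = 32811 m^3

32811


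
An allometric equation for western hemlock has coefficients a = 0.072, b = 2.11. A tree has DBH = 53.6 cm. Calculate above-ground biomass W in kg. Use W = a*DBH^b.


Formula: W = a * DBH^b  (allometric power law)
DBH^b = 53.6^2.11 = 4451.8211
W = 0.072 * 4451.8211 = 320.5 kg

320.5


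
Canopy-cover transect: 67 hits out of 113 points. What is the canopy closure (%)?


Formula: Canopy closure = covered points / total points * 100
Closure = 67 / 113 * 100
Closure = 0.5929 * 100 = 59.3%

59.3


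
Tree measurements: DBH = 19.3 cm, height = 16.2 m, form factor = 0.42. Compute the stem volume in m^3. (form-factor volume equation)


Formula: V = pi * (DBH/200)^2 * H * ff
Radius = DBH/200 = 19.3/200 = 0.0965 m
Radius^2 = 0.0965^2 = 0.00931225 m^2
V = pi * 0.00931225 * 16.2 * 0.42
V = 0.199 m^3

0.199


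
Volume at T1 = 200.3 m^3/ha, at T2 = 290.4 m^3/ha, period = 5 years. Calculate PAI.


Formula: PAI = (V_T2 - V_T1) / (T2 - T1)
Volume increment = 290.4 - 200.3 = 90.1 m^3/ha
PAI = 90.1 / 5 = 18.02 m^3/ha/year

18.02


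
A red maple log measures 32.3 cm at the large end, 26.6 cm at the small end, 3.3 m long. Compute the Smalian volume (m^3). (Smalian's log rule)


Smalian: V = (A1 + A2)/2 * L,  A = pi*(D/200)^2
A1 = pi*(32.3/200)^2 = 0.08194 m^2
A2 = pi*(26.6/200)^2 = 0.055572 m^2
V = (0.08194+0.055572)/2*3.3 = 0.2269 m^3

0.2269


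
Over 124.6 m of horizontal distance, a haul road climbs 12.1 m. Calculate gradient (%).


Formula: Gradient = rise / run * 100
Gradient = 12.1 / 124.6 * 100 = 9.7%

9.7


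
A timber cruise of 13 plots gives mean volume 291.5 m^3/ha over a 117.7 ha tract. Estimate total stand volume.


Formula: Total Volume = Mean Volume per ha * Total Area
Total Volume = 291.5 m^3/ha * 117.7 ha
Total Volume = 34310 m^3

34310


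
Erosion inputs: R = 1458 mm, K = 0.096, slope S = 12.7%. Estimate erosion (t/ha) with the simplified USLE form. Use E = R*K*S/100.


Formula: E = R * K * S / 100  (simplified USLE)
R * K = 1458 * 0.096 = 139.968
E = 139.968 * 12.7 / 100 = 17.78 t/ha

17.78


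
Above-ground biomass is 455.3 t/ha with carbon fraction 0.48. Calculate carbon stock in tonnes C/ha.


Formula: Carbon Stock = Biomass * Carbon Fraction
C = 455.3 t/ha * 0.48
C = 218.5 t C/ha

218.5


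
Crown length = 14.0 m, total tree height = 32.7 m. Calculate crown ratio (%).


Formula: Crown Ratio = (Crown Length / Total Height) * 100
CR = (14.0 m / 32.7 m) * 100
CR = 0.4281 * 100 = 42.8%

42.8


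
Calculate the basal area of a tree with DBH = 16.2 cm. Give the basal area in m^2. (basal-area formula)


Formula: BA = pi * (DBH/2)^2 / 10000  (cm^2 to m^2)
Radius = DBH/2 = 16.2/2 = 8.1 cm
BA = pi * 8.1^2 / 10000
   = 206.1199 cm^2 / 10000
   = 0.0206 m^2

0.0206


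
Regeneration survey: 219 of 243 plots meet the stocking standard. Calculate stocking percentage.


Formula: Stocking % = stocked plots / total plots * 100
Stocking = 219 / 243 * 100
Stocking = 0.9012 * 100 = 90.1%

90.1


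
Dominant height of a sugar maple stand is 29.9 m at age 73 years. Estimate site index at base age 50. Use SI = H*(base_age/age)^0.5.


Formula: SI = H_dom * (base_age / age)^0.5
Age ratio = 50 / 73 = 0.68493
sqrt(age_ratio) = 0.82761
SI = 29.9 * 0.82761 = 24.7 m

24.7


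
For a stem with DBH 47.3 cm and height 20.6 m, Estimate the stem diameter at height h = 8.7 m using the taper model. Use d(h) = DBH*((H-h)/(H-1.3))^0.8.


Taper: d(h) = DBH * ((H - h) / (H - 1.3))^0.8
Numerator = H - h = 20.6 - 8.7 = 11.9 m
Denominator = H - 1.3 = 20.6 - 1.3 = 19.3 m
Ratio = 11.9 / 19.3 = 0.61658
d = 47.3 * 0.61658^0.8 = 32.1 cm

32.1


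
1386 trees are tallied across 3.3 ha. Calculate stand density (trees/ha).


Formula: Stand Density = N_trees / Area_ha
Density = 1386 trees / 3.3 ha
Density = 420 trees/ha

420


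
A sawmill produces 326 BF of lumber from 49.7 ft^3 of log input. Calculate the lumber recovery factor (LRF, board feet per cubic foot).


Formula: LRF = Lumber Output (BF) / Log Input (ft^3)
LRF = 326 BF / 49.7 ft^3
LRF = 6.56 BF/ft^3

6.56


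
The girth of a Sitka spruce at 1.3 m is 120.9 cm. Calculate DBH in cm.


Formula: DBH = C / pi
DBH = 120.9 / pi
pi = 3.14159...
DBH = 38.5 cm

38.5


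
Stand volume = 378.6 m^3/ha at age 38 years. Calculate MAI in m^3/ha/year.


Formula: MAI = Total Volume / Stand Age
MAI = 378.6 m^3/ha / 38 years
MAI = 9.96 m^3/ha/year

9.96


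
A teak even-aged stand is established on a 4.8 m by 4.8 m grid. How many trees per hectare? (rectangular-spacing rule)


Formula: TPH = 10000 m^2/ha / (spacing_x * spacing_y)
Area per tree = 4.8 m * 4.8 m = 23.04 m^2
TPH = 10000 / 23.04 = 434 trees/ha

434


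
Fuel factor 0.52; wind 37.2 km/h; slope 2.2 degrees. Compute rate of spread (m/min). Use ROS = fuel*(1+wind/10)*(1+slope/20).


Formula: ROS = fuel * (1 + wind/10) * (1 + slope/20)
Wind factor = 1 + 37.2/10 = 4.72
Slope factor = 1 + 2.2/20 = 1.11
ROS = 0.52 * 4.72 * 1.11 = 2.72 m/min

2.72


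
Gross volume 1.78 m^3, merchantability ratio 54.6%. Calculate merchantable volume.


Formula: MV = V_total * (merchantable_pct / 100)
Merchantable fraction = 54.6% / 100 = 0.546
MV = 1.78 m^3 * 0.546 = 0.972 m^3

0.972


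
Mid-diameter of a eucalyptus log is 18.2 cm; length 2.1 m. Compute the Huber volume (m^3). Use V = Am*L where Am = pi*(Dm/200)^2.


Huber: V = Am * L,  Am = pi*(Dm/200)^2
Am = pi*(18.2/200)^2 = 0.026016 m^2
V = 0.026016*2.1 = 0.0546 m^3

0.0546


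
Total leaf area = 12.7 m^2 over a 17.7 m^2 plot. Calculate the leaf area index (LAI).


Formula: LAI = total leaf area / ground area  (dimensionless)
LAI = 12.7 m^2 / 17.7 m^2
LAI = 0.72

0.72


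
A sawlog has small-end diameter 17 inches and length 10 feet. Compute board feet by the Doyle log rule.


Doyle: BF = (D - 4)^2 * L / 16
Adjusted diameter = 17 - 4 = 13 in
(D-4)^2 = 13^2 = 169
BF = 169 * 10 / 16 = 106 BF

106


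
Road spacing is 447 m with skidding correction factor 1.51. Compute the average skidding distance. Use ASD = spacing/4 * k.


Formula: ASD = (spacing / 4) * correction
Uncorrected distance = spacing / 4 = 447 / 4 = 111.75 m
ASD = 111.75 * 1.51 = 169 m

169


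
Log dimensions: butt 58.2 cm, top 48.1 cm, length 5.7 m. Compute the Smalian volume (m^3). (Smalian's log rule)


Smalian: V = (A1 + A2)/2 * L,  A = pi*(D/200)^2
A1 = pi*(58.2/200)^2 = 0.266033 m^2
A2 = pi*(48.1/200)^2 = 0.181711 m^2
V = (0.266033+0.181711)/2*5.7 = 1.2761 m^3

1.2761


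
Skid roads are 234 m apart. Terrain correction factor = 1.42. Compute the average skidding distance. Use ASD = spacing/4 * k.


Formula: ASD = (spacing / 4) * correction
Uncorrected distance = spacing / 4 = 234 / 4 = 58.5 m
ASD = 58.5 * 1.42 = 83 m

83


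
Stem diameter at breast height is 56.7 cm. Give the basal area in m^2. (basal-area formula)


Formula: BA = pi * (DBH/2)^2 / 10000  (cm^2 to m^2)
Radius = DBH/2 = 56.7/2 = 28.35 cm
BA = pi * 28.35^2 / 10000
   = 2524.9687 cm^2 / 10000
   = 0.2525 m^2

0.2525


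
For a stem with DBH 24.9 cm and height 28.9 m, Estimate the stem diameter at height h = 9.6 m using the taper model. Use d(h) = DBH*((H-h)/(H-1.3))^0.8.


Taper: d(h) = DBH * ((H - h) / (H - 1.3))^0.8
Numerator = H - h = 28.9 - 9.6 = 19.3 m
Denominator = H - 1.3 = 28.9 - 1.3 = 27.6 m
Ratio = 19.3 / 27.6 = 0.69928
d = 24.9 * 0.69928^0.8 = 18.7 cm

18.7


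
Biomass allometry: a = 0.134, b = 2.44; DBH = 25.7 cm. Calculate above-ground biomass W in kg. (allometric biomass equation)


Formula: W = a * DBH^b  (allometric power law)
DBH^b = 25.7^2.44 = 2755.731
W = 0.134 * 2755.731 = 369.3 kg

369.3


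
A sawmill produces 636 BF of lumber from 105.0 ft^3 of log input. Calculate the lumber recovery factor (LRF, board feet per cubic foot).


Formula: LRF = Lumber Output (BF) / Log Input (ft^3)
LRF = 636 BF / 105.0 ft^3
LRF = 6.06 BF/ft^3

6.06


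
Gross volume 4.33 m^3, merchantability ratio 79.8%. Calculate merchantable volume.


Formula: MV = V_total * (merchantable_pct / 100)
Merchantable fraction = 79.8% / 100 = 0.798
MV = 4.33 m^3 * 0.798 = 3.455 m^3

3.455


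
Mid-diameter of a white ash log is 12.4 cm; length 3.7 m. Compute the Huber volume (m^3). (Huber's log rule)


Huber: V = Am * L,  Am = pi*(Dm/200)^2
Am = pi*(12.4/200)^2 = 0.012076 m^2
V = 0.012076*3.7 = 0.0447 m^3

0.0447


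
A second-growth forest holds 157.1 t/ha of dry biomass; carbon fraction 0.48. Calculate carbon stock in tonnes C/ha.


Formula: Carbon Stock = Biomass * Carbon Fraction
C = 157.1 t/ha * 0.48
C = 75.4 t C/ha

75.4


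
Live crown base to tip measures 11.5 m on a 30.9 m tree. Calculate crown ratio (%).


Formula: Crown Ratio = (Crown Length / Total Height) * 100
CR = (11.5 m / 30.9 m) * 100
CR = 0.3722 * 100 = 37.2%

37.2


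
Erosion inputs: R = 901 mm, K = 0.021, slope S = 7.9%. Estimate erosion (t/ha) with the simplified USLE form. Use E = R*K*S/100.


Formula: E = R * K * S / 100  (simplified USLE)
R * K = 901 * 0.021 = 18.921
E = 18.921 * 7.9 / 100 = 1.49 t/ha

1.49


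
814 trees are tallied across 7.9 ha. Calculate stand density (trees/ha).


Formula: Stand Density = N_trees / Area_ha
Density = 814 trees / 7.9 ha
Density = 103 trees/ha

103


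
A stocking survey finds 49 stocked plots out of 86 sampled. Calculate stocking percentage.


Formula: Stocking % = stocked plots / total plots * 100
Stocking = 49 / 86 * 100
Stocking = 0.5698 * 100 = 57.0%

57.0


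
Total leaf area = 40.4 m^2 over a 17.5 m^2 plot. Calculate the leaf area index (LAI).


Formula: LAI = total leaf area / ground area  (dimensionless)
LAI = 40.4 m^2 / 17.5 m^2
LAI = 2.31

2.31


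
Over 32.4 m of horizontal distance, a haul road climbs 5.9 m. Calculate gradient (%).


Formula: Gradient = rise / run * 100
Gradient = 5.9 / 32.4 * 100 = 18.2%

18.2


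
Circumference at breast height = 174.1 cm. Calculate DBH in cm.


Formula: DBH = C / pi
DBH = 174.1 / pi
pi = 3.14159...
DBH = 55.4 cm

55.4


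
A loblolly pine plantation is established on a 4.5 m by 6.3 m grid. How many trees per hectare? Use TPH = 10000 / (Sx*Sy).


Formula: TPH = 10000 m^2/ha / (spacing_x * spacing_y)
Area per tree = 4.5 m * 6.3 m = 28.35 m^2
TPH = 10000 / 28.35 = 353 trees/ha

353


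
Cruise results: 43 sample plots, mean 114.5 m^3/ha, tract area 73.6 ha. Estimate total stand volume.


Formula: Total Volume = Mean Volume per ha * Total Area
Total Volume = 114.5 m^3/ha * 73.6 ha
Total Volume = 8427 m^3

8427


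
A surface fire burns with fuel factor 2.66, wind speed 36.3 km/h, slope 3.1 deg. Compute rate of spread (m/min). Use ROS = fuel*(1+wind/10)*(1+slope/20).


Formula: ROS = fuel * (1 + wind/10) * (1 + slope/20)
Wind factor = 1 + 36.3/10 = 4.63
Slope factor = 1 + 3.1/20 = 1.155
ROS = 2.66 * 4.63 * 1.155 = 14.22 m/min

14.22


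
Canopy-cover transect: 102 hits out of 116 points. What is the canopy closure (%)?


Formula: Canopy closure = covered points / total points * 100
Closure = 102 / 116 * 100
Closure = 0.8793 * 100 = 87.9%

87.9


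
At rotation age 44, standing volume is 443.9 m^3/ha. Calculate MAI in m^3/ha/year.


Formula: MAI = Total Volume / Stand Age
MAI = 443.9 m^3/ha / 44 years
MAI = 10.09 m^3/ha/year

10.09


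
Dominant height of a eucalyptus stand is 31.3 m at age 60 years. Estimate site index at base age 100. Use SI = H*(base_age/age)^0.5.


Formula: SI = H_dom * (base_age / age)^0.5
Age ratio = 100 / 60 = 1.66667
sqrt(age_ratio) = 1.29099
SI = 31.3 * 1.29099 = 40.4 m

40.4


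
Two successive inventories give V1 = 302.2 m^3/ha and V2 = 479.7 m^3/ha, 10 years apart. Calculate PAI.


Formula: PAI = (V_T2 - V_T1) / (T2 - T1)
Volume increment = 479.7 - 302.2 = 177.5 m^3/ha
PAI = 177.5 / 10 = 17.75 m^3/ha/year

17.75


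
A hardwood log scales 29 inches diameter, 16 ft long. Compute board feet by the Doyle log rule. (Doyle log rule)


Doyle: BF = (D - 4)^2 * L / 16
Adjusted diameter = 29 - 4 = 25 in
(D-4)^2 = 25^2 = 625
BF = 625 * 16 / 16 = 625 BF

625


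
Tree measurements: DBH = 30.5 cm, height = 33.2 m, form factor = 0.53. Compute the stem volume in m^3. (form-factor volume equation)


Formula: V = pi * (DBH/200)^2 * H * ff
Radius = DBH/200 = 30.5/200 = 0.1525 m
Radius^2 = 0.1525^2 = 0.02325625 m^2
V = pi * 0.02325625 * 33.2 * 0.53
V = 1.286 m^3

1.286


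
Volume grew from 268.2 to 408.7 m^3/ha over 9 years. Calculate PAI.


Formula: PAI = (V_T2 - V_T1) / (T2 - T1)
Volume increment = 408.7 - 268.2 = 140.5 m^3/ha
PAI = 140.5 / 9 = 15.61 m^3/ha/year

15.61


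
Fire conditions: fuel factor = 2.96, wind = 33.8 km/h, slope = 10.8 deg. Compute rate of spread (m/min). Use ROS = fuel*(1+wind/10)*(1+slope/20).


Formula: ROS = fuel * (1 + wind/10) * (1 + slope/20)
Wind factor = 1 + 33.8/10 = 4.38
Slope factor = 1 + 10.8/20 = 1.54
ROS = 2.96 * 4.38 * 1.54 = 19.97 m/min

19.97


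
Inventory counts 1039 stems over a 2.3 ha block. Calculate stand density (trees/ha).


Formula: Stand Density = N_trees / Area_ha
Density = 1039 trees / 2.3 ha
Density = 452 trees/ha

452


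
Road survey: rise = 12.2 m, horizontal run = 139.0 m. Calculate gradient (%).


Formula: Gradient = rise / run * 100
Gradient = 12.2 / 139.0 * 100 = 8.8%

8.8


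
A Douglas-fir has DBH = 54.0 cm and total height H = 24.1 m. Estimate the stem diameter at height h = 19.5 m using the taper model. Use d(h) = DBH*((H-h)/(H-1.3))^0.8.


Taper: d(h) = DBH * ((H - h) / (H - 1.3))^0.8
Numerator = H - h = 24.1 - 19.5 = 4.6 m
Denominator = H - 1.3 = 24.1 - 1.3 = 22.8 m
Ratio = 4.6 / 22.8 = 0.20175
d = 54.0 * 0.20175^0.8 = 15.0 cm

15.0


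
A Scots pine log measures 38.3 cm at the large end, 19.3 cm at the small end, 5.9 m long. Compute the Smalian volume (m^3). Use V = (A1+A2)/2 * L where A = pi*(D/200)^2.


Smalian: V = (A1 + A2)/2 * L,  A = pi*(D/200)^2
A1 = pi*(38.3/200)^2 = 0.115209 m^2
A2 = pi*(19.3/200)^2 = 0.029255 m^2
V = (0.115209+0.029255)/2*5.9 = 0.4262 m^3

0.4262


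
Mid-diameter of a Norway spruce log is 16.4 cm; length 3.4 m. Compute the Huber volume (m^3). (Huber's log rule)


Huber: V = Am * L,  Am = pi*(Dm/200)^2
Am = pi*(16.4/200)^2 = 0.021124 m^2
V = 0.021124*3.4 = 0.0718 m^3

0.0718


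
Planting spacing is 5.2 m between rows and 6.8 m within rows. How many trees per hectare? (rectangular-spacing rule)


Formula: TPH = 10000 m^2/ha / (spacing_x * spacing_y)
Area per tree = 5.2 m * 6.8 m = 35.36 m^2
TPH = 10000 / 35.36 = 283 trees/ha

283


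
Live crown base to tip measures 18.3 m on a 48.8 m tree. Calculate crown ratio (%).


Formula: Crown Ratio = (Crown Length / Total Height) * 100
CR = (18.3 m / 48.8 m) * 100
CR = 0.375 * 100 = 37.5%

37.5


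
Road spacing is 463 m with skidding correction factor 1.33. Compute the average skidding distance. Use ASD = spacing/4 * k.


Formula: ASD = (spacing / 4) * correction
Uncorrected distance = spacing / 4 = 463 / 4 = 115.75 m
ASD = 115.75 * 1.33 = 154 m

154


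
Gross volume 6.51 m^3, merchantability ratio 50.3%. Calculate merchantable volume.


Formula: MV = V_total * (merchantable_pct / 100)
Merchantable fraction = 50.3% / 100 = 0.503
MV = 6.51 m^3 * 0.503 = 3.275 m^3

3.275


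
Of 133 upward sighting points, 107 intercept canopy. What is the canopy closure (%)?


Formula: Canopy closure = covered points / total points * 100
Closure = 107 / 133 * 100
Closure = 0.8045 * 100 = 80.5%

80.5


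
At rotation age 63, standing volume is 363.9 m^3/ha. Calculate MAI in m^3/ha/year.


Formula: MAI = Total Volume / Stand Age
MAI = 363.9 m^3/ha / 63 years
MAI = 5.78 m^3/ha/year

5.78


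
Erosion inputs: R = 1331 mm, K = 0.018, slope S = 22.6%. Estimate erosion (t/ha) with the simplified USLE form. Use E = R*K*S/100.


Formula: E = R * K * S / 100  (simplified USLE)
R * K = 1331 * 0.018 = 23.958
E = 23.958 * 22.6 / 100 = 5.41 t/ha

5.41


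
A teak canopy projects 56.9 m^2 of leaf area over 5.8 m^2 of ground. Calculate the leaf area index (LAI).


Formula: LAI = total leaf area / ground area  (dimensionless)
LAI = 56.9 m^2 / 5.8 m^2
LAI = 9.81

9.81


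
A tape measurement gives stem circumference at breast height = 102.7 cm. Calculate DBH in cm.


Formula: DBH = C / pi
DBH = 102.7 / pi
pi = 3.14159...
DBH = 32.7 cm

32.7


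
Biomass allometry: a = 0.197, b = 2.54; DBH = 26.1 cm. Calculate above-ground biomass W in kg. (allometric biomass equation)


Formula: W = a * DBH^b  (allometric power law)
DBH^b = 26.1^2.54 = 3965.2164
W = 0.197 * 3965.2164 = 781.1 kg

781.1


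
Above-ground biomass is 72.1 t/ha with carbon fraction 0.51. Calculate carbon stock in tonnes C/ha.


Formula: Carbon Stock = Biomass * Carbon Fraction
C = 72.1 t/ha * 0.51
C = 36.8 t C/ha

36.8


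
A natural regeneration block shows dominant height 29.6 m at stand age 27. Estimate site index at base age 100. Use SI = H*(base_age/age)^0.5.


Formula: SI = H_dom * (base_age / age)^0.5
Age ratio = 100 / 27 = 3.7037
sqrt(age_ratio) = 1.9245
SI = 29.6 * 1.9245 = 57.0 m

57.0


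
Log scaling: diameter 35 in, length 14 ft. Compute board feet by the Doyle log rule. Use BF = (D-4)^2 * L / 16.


Doyle: BF = (D - 4)^2 * L / 16
Adjusted diameter = 35 - 4 = 31 in
(D-4)^2 = 31^2 = 961
BF = 961 * 14 / 16 = 841 BF

841


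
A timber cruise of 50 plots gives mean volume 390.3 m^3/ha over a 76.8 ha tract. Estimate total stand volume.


Formula: Total Volume = Mean Volume per ha * Total Area
Total Volume = 390.3 m^3/ha * 76.8 ha
Total Volume = 29975 m^3

29975


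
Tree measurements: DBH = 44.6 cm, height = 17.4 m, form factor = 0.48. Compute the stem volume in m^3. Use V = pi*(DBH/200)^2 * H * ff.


Formula: V = pi * (DBH/200)^2 * H * ff
Radius = DBH/200 = 44.6/200 = 0.223 m
Radius^2 = 0.223^2 = 0.049729 m^2
V = pi * 0.049729 * 17.4 * 0.48
V = 1.305 m^3

1.305


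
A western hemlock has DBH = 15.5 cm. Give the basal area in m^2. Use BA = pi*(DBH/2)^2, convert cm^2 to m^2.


Formula: BA = pi * (DBH/2)^2 / 10000  (cm^2 to m^2)
Radius = DBH/2 = 15.5/2 = 7.75 cm
BA = pi * 7.75^2 / 10000
   = 188.6919 cm^2 / 10000
   = 0.0189 m^2

0.0189


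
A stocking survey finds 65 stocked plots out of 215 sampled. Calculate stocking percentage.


Formula: Stocking % = stocked plots / total plots * 100
Stocking = 65 / 215 * 100
Stocking = 0.3023 * 100 = 30.2%

30.2


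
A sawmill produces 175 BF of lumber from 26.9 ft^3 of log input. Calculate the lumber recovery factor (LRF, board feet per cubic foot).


Formula: LRF = Lumber Output (BF) / Log Input (ft^3)
LRF = 175 BF / 26.9 ft^3
LRF = 6.51 BF/ft^3

6.51


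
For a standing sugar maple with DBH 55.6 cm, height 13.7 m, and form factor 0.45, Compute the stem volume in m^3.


Formula: V = pi * (DBH/200)^2 * H * ff
Radius = DBH/200 = 55.6/200 = 0.278 m
Radius^2 = 0.278^2 = 0.077284 m^2
V = pi * 0.077284 * 13.7 * 0.45
V = 1.497 m^3

1.497


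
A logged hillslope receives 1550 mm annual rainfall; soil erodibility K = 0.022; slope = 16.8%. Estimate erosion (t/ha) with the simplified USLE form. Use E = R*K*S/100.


Formula: E = R * K * S / 100  (simplified USLE)
R * K = 1550 * 0.022 = 34.1
E = 34.1 * 16.8 / 100 = 5.73 t/ha

5.73


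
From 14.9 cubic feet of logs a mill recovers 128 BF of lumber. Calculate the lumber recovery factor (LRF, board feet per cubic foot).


Formula: LRF = Lumber Output (BF) / Log Input (ft^3)
LRF = 128 BF / 14.9 ft^3
LRF = 8.59 BF/ft^3

8.59


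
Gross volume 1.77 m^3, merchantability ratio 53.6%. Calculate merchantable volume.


Formula: MV = V_total * (merchantable_pct / 100)
Merchantable fraction = 53.6% / 100 = 0.536
MV = 1.77 m^3 * 0.536 = 0.949 m^3

0.949


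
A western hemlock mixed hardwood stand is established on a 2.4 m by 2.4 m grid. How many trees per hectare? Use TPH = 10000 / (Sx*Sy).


Formula: TPH = 10000 m^2/ha / (spacing_x * spacing_y)
Area per tree = 2.4 m * 2.4 m = 5.76 m^2
TPH = 10000 / 5.76 = 1736 trees/ha

1736


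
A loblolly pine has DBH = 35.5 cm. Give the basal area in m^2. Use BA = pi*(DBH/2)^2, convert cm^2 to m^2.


Formula: BA = pi * (DBH/2)^2 / 10000  (cm^2 to m^2)
Radius = DBH/2 = 35.5/2 = 17.75 cm
BA = pi * 17.75^2 / 10000
   = 989.798 cm^2 / 10000
   = 0.099 m^2

0.099


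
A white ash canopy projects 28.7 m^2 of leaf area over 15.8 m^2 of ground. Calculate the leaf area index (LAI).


Formula: LAI = total leaf area / ground area  (dimensionless)
LAI = 28.7 m^2 / 15.8 m^2
LAI = 1.82

1.82


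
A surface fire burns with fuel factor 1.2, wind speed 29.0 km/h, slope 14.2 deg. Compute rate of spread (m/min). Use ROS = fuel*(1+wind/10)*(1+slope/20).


Formula: ROS = fuel * (1 + wind/10) * (1 + slope/20)
Wind factor = 1 + 29.0/10 = 3.9
Slope factor = 1 + 14.2/20 = 1.71
ROS = 1.2 * 3.9 * 1.71 = 8.0 m/min

8.0


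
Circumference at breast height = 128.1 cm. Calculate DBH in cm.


Formula: DBH = C / pi
DBH = 128.1 / pi
pi = 3.14159...
DBH = 40.8 cm

40.8


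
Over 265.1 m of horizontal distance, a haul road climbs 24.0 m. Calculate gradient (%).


Formula: Gradient = rise / run * 100
Gradient = 24.0 / 265.1 * 100 = 9.1%

9.1


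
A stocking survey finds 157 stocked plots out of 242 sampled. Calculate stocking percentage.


Formula: Stocking % = stocked plots / total plots * 100
Stocking = 157 / 242 * 100
Stocking = 0.6488 * 100 = 64.9%

64.9


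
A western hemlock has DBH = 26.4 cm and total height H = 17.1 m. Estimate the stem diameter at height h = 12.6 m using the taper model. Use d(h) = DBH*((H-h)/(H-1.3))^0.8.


Taper: d(h) = DBH * ((H - h) / (H - 1.3))^0.8
Numerator = H - h = 17.1 - 12.6 = 4.5 m
Denominator = H - 1.3 = 17.1 - 1.3 = 15.8 m
Ratio = 4.5 / 15.8 = 0.28481
d = 26.4 * 0.28481^0.8 = 9.7 cm

9.7


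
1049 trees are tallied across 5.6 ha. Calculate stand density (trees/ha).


Formula: Stand Density = N_trees / Area_ha
Density = 1049 trees / 5.6 ha
Density = 187 trees/ha

187
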